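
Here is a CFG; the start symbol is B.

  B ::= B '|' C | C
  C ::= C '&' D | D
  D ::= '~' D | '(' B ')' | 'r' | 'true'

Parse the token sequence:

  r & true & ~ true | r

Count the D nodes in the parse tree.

[B [B [C [C [C [D r]] & [D true]] & [D ~ [D true]]]] | [C [D r]]]

5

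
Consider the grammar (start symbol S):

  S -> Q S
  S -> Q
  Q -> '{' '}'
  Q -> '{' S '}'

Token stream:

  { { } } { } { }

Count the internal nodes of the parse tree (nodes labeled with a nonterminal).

8

[S [Q { [S [Q { }]] }] [S [Q { }] [S [Q { }]]]]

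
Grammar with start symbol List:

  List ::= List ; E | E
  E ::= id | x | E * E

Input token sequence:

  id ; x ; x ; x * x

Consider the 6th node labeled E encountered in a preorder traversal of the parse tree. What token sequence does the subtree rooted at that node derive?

x

[List [List [List [List [E id]] ; [E x]] ; [E x]] ; [E [E x] * [E x]]]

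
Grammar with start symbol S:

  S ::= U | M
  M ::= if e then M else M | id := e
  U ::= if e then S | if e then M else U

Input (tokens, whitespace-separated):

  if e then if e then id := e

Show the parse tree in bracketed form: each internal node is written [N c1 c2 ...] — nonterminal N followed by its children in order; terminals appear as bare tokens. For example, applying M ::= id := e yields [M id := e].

S
U
if e then S
if e then U
if e then if e then S
if e then if e then M
if e then if e then id := e

[S [U if e then [S [U if e then [S [M id := e]]]]]]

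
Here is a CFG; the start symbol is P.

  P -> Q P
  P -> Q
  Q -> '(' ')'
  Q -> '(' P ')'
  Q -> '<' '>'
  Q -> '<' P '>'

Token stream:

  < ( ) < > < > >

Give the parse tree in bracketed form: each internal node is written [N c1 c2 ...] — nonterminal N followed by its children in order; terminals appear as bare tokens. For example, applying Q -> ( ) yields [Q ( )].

P
Q
< P >
< Q P >
< ( ) P >
< ( ) Q P >
< ( ) < > P >
< ( ) < > Q >
< ( ) < > < > >

[P [Q < [P [Q ( )] [P [Q < >] [P [Q < >]]]] >]]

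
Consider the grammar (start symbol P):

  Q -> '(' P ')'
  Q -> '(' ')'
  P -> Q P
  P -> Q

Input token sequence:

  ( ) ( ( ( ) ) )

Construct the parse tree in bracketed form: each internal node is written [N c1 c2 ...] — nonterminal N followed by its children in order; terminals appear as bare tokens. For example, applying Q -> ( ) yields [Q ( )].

[P [Q ( )] [P [Q ( [P [Q ( [P [Q ( )]] )]] )]]]

P
Q P
( ) P
( ) Q
( ) ( P )
( ) ( Q )
( ) ( ( P ) )
( ) ( ( Q ) )
( ) ( ( ( ) ) )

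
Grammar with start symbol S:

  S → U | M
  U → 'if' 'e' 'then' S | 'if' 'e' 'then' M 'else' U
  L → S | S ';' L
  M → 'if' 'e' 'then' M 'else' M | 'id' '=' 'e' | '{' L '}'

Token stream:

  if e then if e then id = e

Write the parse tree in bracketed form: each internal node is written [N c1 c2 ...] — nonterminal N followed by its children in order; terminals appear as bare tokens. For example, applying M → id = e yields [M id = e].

S
U
if e then S
if e then U
if e then if e then S
if e then if e then M
if e then if e then id = e

[S [U if e then [S [U if e then [S [M id = e]]]]]]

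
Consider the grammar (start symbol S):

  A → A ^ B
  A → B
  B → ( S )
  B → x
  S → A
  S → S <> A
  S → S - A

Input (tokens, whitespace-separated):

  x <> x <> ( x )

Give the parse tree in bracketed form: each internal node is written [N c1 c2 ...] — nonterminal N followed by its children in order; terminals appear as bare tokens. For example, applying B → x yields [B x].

S
S <> A
S <> A <> A
A <> A <> A
B <> A <> A
x <> A <> A
x <> B <> A
x <> x <> A
x <> x <> B
x <> x <> ( S )
x <> x <> ( A )
x <> x <> ( B )
x <> x <> ( x )

[S [S [S [A [B x]]] <> [A [B x]]] <> [A [B ( [S [A [B x]]] )]]]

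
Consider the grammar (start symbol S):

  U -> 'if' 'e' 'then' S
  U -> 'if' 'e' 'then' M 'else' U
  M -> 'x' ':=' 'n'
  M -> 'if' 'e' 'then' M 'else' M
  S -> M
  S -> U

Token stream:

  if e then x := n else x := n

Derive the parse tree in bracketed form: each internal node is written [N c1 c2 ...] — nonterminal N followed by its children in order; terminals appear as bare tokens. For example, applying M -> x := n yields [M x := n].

[S [M if e then [M x := n] else [M x := n]]]

S
M
if e then M else M
if e then x := n else M
if e then x := n else x := n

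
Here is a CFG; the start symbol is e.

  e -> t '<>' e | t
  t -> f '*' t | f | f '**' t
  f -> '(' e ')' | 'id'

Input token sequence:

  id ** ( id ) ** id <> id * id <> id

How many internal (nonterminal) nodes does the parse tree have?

[e [t [f id] ** [t [f ( [e [t [f id]]] )] ** [t [f id]]]] <> [e [t [f id] * [t [f id]]] <> [e [t [f id]]]]]

18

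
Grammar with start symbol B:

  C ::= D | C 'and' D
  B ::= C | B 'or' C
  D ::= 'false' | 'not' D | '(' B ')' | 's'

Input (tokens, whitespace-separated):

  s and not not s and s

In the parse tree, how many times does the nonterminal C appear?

[B [C [C [C [D s]] and [D not [D not [D s]]]] and [D s]]]

3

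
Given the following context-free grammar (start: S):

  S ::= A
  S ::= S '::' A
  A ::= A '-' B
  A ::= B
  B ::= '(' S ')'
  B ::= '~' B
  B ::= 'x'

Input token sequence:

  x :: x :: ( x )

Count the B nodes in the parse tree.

[S [S [S [A [B x]]] :: [A [B x]]] :: [A [B ( [S [A [B x]]] )]]]

4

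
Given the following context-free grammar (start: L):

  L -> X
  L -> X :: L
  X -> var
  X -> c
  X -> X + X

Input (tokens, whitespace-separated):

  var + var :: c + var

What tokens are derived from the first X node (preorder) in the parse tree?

[L [X [X var] + [X var]] :: [L [X [X c] + [X var]]]]

var + var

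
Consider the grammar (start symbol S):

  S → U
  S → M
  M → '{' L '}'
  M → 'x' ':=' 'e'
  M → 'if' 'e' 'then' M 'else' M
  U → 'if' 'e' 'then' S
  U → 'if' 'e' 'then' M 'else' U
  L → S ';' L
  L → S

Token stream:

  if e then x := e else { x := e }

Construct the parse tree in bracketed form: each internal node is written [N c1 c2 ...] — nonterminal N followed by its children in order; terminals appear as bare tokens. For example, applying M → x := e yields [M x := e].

S
M
if e then M else M
if e then x := e else M
if e then x := e else { L }
if e then x := e else { S }
if e then x := e else { M }
if e then x := e else { x := e }

[S [M if e then [M x := e] else [M { [L [S [M x := e]]] }]]]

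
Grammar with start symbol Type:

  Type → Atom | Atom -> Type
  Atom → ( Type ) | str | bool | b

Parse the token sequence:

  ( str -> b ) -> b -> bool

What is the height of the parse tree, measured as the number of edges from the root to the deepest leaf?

5

[Type [Atom ( [Type [Atom str] -> [Type [Atom b]]] )] -> [Type [Atom b] -> [Type [Atom bool]]]]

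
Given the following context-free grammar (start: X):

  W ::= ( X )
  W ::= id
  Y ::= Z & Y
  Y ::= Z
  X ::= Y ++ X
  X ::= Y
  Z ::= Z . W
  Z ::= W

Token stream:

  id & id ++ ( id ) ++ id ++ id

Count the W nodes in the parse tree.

[X [Y [Z [W id]] & [Y [Z [W id]]]] ++ [X [Y [Z [W ( [X [Y [Z [W id]]]] )]]] ++ [X [Y [Z [W id]]] ++ [X [Y [Z [W id]]]]]]]

6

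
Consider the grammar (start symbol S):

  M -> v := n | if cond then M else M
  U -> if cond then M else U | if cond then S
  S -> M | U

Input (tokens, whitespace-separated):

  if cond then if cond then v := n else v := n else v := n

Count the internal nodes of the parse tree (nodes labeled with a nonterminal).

6

[S [M if cond then [M if cond then [M v := n] else [M v := n]] else [M v := n]]]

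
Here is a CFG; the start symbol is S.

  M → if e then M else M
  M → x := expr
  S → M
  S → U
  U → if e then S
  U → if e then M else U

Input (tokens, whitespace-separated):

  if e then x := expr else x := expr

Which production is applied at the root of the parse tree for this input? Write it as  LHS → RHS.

[S [M if e then [M x := expr] else [M x := expr]]]

S → M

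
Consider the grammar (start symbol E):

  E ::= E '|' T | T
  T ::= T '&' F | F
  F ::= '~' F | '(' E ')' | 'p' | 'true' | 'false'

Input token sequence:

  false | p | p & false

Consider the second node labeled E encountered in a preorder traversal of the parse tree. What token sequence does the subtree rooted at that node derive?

false | p

[E [E [E [T [F false]]] | [T [F p]]] | [T [T [F p]] & [F false]]]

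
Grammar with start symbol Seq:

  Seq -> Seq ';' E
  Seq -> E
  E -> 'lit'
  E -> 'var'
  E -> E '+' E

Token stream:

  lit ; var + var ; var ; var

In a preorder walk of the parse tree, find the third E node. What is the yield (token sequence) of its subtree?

[Seq [Seq [Seq [Seq [E lit]] ; [E [E var] + [E var]]] ; [E var]] ; [E var]]

var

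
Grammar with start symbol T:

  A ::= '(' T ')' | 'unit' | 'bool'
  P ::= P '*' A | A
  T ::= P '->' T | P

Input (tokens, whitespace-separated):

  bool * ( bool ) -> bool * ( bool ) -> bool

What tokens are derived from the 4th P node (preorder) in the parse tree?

bool * ( bool )

[T [P [P [A bool]] * [A ( [T [P [A bool]]] )]] -> [T [P [P [A bool]] * [A ( [T [P [A bool]]] )]] -> [T [P [A bool]]]]]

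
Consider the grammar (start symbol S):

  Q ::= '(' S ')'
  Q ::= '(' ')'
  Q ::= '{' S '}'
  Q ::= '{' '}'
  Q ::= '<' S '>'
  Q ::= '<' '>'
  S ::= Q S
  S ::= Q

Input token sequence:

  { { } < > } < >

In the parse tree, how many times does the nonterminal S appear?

4

[S [Q { [S [Q { }] [S [Q < >]]] }] [S [Q < >]]]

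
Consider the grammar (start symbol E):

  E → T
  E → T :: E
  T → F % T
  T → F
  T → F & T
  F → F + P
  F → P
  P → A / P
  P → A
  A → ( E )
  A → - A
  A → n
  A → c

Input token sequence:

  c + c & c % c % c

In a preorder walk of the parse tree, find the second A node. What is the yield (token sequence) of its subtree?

c

[E [T [F [F [P [A c]]] + [P [A c]]] & [T [F [P [A c]]] % [T [F [P [A c]]] % [T [F [P [A c]]]]]]]]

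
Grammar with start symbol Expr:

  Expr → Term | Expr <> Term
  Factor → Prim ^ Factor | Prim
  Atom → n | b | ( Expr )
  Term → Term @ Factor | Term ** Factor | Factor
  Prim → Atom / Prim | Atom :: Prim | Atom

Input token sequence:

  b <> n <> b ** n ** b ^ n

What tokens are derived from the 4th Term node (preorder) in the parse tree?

b ** n

[Expr [Expr [Expr [Term [Factor [Prim [Atom b]]]]] <> [Term [Factor [Prim [Atom n]]]]] <> [Term [Term [Term [Factor [Prim [Atom b]]]] ** [Factor [Prim [Atom n]]]] ** [Factor [Prim [Atom b]] ^ [Factor [Prim [Atom n]]]]]]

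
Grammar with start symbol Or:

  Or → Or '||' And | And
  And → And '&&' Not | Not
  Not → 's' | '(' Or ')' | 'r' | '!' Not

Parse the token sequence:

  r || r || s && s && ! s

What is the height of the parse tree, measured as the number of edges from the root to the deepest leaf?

[Or [Or [Or [And [Not r]]] || [And [Not r]]] || [And [And [And [Not s]] && [Not s]] && [Not ! [Not s]]]]

5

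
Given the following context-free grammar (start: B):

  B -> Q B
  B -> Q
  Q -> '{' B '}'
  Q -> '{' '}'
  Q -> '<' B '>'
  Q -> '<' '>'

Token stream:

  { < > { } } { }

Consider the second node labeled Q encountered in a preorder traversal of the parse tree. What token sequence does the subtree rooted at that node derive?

< >

[B [Q { [B [Q < >] [B [Q { }]]] }] [B [Q { }]]]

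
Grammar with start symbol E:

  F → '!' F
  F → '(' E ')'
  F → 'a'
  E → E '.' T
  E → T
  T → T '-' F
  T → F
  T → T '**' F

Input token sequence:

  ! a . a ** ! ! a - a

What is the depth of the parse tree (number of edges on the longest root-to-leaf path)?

[E [E [T [F ! [F a]]]] . [T [T [T [F a]] ** [F ! [F ! [F a]]]] - [F a]]]

6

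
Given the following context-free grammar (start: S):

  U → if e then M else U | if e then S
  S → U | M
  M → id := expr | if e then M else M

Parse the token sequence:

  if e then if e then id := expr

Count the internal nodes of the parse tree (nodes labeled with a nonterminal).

[S [U if e then [S [U if e then [S [M id := expr]]]]]]

6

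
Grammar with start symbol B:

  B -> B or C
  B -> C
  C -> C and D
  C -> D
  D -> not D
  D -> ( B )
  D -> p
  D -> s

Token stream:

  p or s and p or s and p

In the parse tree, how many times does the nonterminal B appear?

[B [B [B [C [D p]]] or [C [C [D s]] and [D p]]] or [C [C [D s]] and [D p]]]

3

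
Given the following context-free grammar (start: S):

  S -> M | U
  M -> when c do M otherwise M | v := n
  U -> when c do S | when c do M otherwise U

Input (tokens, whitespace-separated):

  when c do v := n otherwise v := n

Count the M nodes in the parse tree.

3

[S [M when c do [M v := n] otherwise [M v := n]]]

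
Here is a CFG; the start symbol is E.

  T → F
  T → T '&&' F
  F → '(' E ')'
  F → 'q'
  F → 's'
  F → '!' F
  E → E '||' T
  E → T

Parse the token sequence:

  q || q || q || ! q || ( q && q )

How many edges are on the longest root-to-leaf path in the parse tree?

[E [E [E [E [E [T [F q]]] || [T [F q]]] || [T [F q]]] || [T [F ! [F q]]]] || [T [F ( [E [T [T [F q]] && [F q]]] )]]]

7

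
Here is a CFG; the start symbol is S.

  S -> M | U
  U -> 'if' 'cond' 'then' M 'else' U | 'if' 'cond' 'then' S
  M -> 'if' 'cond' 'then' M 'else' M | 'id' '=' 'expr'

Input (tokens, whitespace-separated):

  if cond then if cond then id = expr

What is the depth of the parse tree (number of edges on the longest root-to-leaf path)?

[S [U if cond then [S [U if cond then [S [M id = expr]]]]]]

6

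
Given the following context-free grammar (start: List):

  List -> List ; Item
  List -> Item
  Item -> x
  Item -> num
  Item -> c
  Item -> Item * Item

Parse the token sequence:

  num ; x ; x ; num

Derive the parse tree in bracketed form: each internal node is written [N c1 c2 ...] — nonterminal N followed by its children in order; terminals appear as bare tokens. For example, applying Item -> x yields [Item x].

List
List ; Item
List ; Item ; Item
List ; Item ; Item ; Item
Item ; Item ; Item ; Item
num ; Item ; Item ; Item
num ; x ; Item ; Item
num ; x ; x ; Item
num ; x ; x ; num

[List [List [List [List [Item num]] ; [Item x]] ; [Item x]] ; [Item num]]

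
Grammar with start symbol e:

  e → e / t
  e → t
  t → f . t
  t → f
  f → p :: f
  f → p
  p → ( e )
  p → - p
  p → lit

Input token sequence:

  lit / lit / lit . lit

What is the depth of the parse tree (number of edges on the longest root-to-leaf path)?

[e [e [e [t [f [p lit]]]] / [t [f [p lit]]]] / [t [f [p lit]] . [t [f [p lit]]]]]

6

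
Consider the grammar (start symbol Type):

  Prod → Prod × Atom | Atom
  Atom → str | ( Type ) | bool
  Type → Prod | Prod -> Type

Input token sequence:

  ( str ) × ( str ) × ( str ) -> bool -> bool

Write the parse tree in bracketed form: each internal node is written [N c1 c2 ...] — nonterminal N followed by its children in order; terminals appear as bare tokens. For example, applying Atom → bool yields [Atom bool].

[Type [Prod [Prod [Prod [Atom ( [Type [Prod [Atom str]]] )]] × [Atom ( [Type [Prod [Atom str]]] )]] × [Atom ( [Type [Prod [Atom str]]] )]] -> [Type [Prod [Atom bool]] -> [Type [Prod [Atom bool]]]]]

Type
Prod -> Type
Prod × Atom -> Type
Prod × Atom × Atom -> Type
Atom × Atom × Atom -> Type
( Type ) × Atom × Atom -> Type
( Prod ) × Atom × Atom -> Type
( Atom ) × Atom × Atom -> Type
( str ) × Atom × Atom -> Type
( str ) × ( Type ) × Atom -> Type
( str ) × ( Prod ) × Atom -> Type
( str ) × ( Atom ) × Atom -> Type
( str ) × ( str ) × Atom -> Type
( str ) × ( str ) × ( Type ) -> Type
( str ) × ( str ) × ( Prod ) -> Type
( str ) × ( str ) × ( Atom ) -> Type
( str ) × ( str ) × ( str ) -> Type
( str ) × ( str ) × ( str ) -> Prod -> Type
( str ) × ( str ) × ( str ) -> Atom -> Type
( str ) × ( str ) × ( str ) -> bool -> Type
( str ) × ( str ) × ( str ) -> bool -> Prod
( str ) × ( str ) × ( str ) -> bool -> Atom
( str ) × ( str ) × ( str ) -> bool -> bool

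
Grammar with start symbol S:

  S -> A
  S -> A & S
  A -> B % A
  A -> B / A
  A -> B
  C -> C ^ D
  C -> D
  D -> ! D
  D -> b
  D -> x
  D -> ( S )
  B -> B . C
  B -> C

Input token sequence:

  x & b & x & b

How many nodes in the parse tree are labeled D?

[S [A [B [C [D x]]]] & [S [A [B [C [D b]]]] & [S [A [B [C [D x]]]] & [S [A [B [C [D b]]]]]]]]

4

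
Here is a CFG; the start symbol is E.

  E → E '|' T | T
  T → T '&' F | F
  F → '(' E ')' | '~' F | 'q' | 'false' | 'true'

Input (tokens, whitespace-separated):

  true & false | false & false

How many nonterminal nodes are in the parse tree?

10

[E [E [T [T [F true]] & [F false]]] | [T [T [F false]] & [F false]]]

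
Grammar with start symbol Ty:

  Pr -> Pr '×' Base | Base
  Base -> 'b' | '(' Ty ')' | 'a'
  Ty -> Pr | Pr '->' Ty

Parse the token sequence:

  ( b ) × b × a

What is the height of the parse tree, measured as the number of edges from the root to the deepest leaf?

8

[Ty [Pr [Pr [Pr [Base ( [Ty [Pr [Base b]]] )]] × [Base b]] × [Base a]]]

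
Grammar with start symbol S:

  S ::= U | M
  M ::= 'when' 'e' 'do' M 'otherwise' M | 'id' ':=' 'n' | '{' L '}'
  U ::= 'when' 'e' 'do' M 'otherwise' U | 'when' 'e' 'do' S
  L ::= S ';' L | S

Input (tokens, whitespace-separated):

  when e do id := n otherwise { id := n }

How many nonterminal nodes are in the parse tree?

7

[S [M when e do [M id := n] otherwise [M { [L [S [M id := n]]] }]]]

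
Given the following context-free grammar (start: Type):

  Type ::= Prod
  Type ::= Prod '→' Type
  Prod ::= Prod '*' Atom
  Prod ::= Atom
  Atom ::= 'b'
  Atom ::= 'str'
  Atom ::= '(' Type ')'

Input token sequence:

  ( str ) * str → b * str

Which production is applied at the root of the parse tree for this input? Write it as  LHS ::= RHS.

Type ::= Prod '→' Type

[Type [Prod [Prod [Atom ( [Type [Prod [Atom str]]] )]] * [Atom str]] → [Type [Prod [Prod [Atom b]] * [Atom str]]]]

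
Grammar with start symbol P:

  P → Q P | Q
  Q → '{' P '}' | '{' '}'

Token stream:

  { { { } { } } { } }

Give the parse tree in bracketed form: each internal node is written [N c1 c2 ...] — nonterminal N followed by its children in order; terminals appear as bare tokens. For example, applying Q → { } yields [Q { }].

[P [Q { [P [Q { [P [Q { }] [P [Q { }]]] }] [P [Q { }]]] }]]

P
Q
{ P }
{ Q P }
{ { P } P }
{ { Q P } P }
{ { { } P } P }
{ { { } Q } P }
{ { { } { } } P }
{ { { } { } } Q }
{ { { } { } } { } }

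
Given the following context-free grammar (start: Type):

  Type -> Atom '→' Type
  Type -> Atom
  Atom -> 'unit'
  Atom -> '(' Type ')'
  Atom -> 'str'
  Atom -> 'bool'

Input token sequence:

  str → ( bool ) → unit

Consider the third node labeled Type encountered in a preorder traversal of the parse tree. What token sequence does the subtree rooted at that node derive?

[Type [Atom str] → [Type [Atom ( [Type [Atom bool]] )] → [Type [Atom unit]]]]

bool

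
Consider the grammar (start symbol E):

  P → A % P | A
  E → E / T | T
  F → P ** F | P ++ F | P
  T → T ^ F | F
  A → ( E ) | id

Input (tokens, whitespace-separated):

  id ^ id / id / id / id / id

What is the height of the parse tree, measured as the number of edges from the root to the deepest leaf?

10

[E [E [E [E [E [T [T [F [P [A id]]]] ^ [F [P [A id]]]]] / [T [F [P [A id]]]]] / [T [F [P [A id]]]]] / [T [F [P [A id]]]]] / [T [F [P [A id]]]]]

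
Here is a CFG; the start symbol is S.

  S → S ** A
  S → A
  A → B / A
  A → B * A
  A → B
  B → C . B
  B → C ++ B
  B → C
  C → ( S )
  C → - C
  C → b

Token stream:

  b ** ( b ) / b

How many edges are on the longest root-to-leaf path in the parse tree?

8

[S [S [A [B [C b]]]] ** [A [B [C ( [S [A [B [C b]]]] )]] / [A [B [C b]]]]]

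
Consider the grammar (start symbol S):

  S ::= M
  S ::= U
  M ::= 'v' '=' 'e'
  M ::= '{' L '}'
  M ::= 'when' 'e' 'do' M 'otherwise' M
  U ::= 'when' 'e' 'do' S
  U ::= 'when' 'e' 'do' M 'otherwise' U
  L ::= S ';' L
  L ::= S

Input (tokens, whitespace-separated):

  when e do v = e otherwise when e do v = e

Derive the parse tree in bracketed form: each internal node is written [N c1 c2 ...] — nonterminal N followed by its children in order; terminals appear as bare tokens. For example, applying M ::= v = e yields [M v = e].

S
U
when e do M otherwise U
when e do v = e otherwise U
when e do v = e otherwise when e do S
when e do v = e otherwise when e do M
when e do v = e otherwise when e do v = e

[S [U when e do [M v = e] otherwise [U when e do [S [M v = e]]]]]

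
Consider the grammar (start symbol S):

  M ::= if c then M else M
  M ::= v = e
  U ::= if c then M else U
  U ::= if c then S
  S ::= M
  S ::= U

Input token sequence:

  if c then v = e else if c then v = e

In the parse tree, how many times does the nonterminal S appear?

2

[S [U if c then [M v = e] else [U if c then [S [M v = e]]]]]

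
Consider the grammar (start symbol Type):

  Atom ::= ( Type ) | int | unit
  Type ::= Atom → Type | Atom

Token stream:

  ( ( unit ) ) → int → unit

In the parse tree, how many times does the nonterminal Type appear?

[Type [Atom ( [Type [Atom ( [Type [Atom unit]] )]] )] → [Type [Atom int] → [Type [Atom unit]]]]

5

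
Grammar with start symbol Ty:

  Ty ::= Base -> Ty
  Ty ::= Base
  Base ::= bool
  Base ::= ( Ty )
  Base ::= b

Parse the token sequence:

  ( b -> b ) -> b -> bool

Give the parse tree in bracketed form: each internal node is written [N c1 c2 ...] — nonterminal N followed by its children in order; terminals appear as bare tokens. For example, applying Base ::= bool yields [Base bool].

Ty
Base -> Ty
( Ty ) -> Ty
( Base -> Ty ) -> Ty
( b -> Ty ) -> Ty
( b -> Base ) -> Ty
( b -> b ) -> Ty
( b -> b ) -> Base -> Ty
( b -> b ) -> b -> Ty
( b -> b ) -> b -> Base
( b -> b ) -> b -> bool

[Ty [Base ( [Ty [Base b] -> [Ty [Base b]]] )] -> [Ty [Base b] -> [Ty [Base bool]]]]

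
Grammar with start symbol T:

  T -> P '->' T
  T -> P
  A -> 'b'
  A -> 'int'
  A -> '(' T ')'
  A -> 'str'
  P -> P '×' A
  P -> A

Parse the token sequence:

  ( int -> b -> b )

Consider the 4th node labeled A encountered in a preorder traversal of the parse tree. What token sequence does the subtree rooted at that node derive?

b

[T [P [A ( [T [P [A int]] -> [T [P [A b]] -> [T [P [A b]]]]] )]]]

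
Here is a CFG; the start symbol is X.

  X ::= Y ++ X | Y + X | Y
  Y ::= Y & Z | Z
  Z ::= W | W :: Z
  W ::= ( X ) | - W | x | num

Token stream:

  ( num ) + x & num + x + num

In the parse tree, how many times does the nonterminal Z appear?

[X [Y [Z [W ( [X [Y [Z [W num]]]] )]]] + [X [Y [Y [Z [W x]]] & [Z [W num]]] + [X [Y [Z [W x]]] + [X [Y [Z [W num]]]]]]]

6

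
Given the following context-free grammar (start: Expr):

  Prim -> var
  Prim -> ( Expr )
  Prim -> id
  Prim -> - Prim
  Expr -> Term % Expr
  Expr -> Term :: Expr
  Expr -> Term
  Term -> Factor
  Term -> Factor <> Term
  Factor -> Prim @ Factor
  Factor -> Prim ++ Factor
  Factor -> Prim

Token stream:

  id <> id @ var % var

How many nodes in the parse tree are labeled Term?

[Expr [Term [Factor [Prim id]] <> [Term [Factor [Prim id] @ [Factor [Prim var]]]]] % [Expr [Term [Factor [Prim var]]]]]

3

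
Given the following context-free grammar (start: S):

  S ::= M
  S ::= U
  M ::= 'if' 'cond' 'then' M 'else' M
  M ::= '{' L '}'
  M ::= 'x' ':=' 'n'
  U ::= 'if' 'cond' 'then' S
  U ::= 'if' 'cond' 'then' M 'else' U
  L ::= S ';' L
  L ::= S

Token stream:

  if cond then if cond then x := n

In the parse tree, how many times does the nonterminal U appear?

2

[S [U if cond then [S [U if cond then [S [M x := n]]]]]]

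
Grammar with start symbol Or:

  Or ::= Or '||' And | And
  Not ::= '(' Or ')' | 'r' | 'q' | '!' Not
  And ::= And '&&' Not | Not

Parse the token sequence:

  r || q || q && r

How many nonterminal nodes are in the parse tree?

[Or [Or [Or [And [Not r]]] || [And [Not q]]] || [And [And [Not q]] && [Not r]]]

11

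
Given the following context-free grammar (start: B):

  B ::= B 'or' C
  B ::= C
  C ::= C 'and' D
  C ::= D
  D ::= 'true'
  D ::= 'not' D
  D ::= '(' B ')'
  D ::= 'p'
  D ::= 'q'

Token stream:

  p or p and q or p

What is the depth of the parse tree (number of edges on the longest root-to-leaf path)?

[B [B [B [C [D p]]] or [C [C [D p]] and [D q]]] or [C [D p]]]

5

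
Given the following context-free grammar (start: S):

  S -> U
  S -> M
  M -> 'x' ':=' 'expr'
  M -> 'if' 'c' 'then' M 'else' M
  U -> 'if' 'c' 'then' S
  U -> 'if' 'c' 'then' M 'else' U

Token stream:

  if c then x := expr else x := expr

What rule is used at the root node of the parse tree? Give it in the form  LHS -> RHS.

S -> M

[S [M if c then [M x := expr] else [M x := expr]]]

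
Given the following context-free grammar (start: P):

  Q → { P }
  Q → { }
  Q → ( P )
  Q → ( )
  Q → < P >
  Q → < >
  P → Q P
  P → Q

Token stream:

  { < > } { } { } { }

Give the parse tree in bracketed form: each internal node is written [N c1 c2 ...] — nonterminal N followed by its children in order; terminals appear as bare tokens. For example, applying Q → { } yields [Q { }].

P
Q P
{ P } P
{ Q } P
{ < > } P
{ < > } Q P
{ < > } { } P
{ < > } { } Q P
{ < > } { } { } P
{ < > } { } { } Q
{ < > } { } { } { }

[P [Q { [P [Q < >]] }] [P [Q { }] [P [Q { }] [P [Q { }]]]]]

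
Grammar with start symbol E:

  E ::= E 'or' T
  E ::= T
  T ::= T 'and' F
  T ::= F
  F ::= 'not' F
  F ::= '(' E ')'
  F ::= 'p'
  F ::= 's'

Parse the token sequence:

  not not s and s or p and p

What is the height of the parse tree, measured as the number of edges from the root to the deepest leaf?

7

[E [E [T [T [F not [F not [F s]]]] and [F s]]] or [T [T [F p]] and [F p]]]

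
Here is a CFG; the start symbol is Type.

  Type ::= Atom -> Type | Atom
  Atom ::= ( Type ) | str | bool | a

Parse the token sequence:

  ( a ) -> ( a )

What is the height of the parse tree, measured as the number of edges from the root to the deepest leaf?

5

[Type [Atom ( [Type [Atom a]] )] -> [Type [Atom ( [Type [Atom a]] )]]]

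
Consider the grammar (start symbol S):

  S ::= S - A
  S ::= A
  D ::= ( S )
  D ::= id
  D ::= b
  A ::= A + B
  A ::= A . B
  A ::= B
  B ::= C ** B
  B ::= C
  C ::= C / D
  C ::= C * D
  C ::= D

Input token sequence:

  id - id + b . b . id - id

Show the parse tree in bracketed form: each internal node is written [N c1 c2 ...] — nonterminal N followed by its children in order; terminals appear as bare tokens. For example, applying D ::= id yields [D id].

[S [S [S [A [B [C [D id]]]]] - [A [A [A [A [B [C [D id]]]] + [B [C [D b]]]] . [B [C [D b]]]] . [B [C [D id]]]]] - [A [B [C [D id]]]]]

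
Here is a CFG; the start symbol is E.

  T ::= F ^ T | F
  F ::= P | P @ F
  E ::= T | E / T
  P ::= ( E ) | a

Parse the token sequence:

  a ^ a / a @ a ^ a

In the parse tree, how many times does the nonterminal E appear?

[E [E [T [F [P a]] ^ [T [F [P a]]]]] / [T [F [P a] @ [F [P a]]] ^ [T [F [P a]]]]]

2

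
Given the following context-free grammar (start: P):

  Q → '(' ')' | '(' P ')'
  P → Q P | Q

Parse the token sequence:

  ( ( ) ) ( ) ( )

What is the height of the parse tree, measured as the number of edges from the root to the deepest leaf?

[P [Q ( [P [Q ( )]] )] [P [Q ( )] [P [Q ( )]]]]

4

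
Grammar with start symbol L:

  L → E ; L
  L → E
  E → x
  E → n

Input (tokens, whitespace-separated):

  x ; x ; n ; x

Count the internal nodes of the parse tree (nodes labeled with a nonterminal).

[L [E x] ; [L [E x] ; [L [E n] ; [L [E x]]]]]

8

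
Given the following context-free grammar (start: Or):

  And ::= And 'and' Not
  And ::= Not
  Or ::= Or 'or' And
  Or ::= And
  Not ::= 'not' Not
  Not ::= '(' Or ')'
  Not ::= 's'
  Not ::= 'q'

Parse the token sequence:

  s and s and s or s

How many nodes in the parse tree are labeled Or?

2

[Or [Or [And [And [And [Not s]] and [Not s]] and [Not s]]] or [And [Not s]]]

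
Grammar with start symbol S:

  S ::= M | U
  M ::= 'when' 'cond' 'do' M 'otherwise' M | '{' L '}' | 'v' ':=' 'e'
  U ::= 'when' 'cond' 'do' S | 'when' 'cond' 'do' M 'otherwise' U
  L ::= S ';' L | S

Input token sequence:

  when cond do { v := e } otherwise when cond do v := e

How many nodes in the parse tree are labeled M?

[S [U when cond do [M { [L [S [M v := e]]] }] otherwise [U when cond do [S [M v := e]]]]]

3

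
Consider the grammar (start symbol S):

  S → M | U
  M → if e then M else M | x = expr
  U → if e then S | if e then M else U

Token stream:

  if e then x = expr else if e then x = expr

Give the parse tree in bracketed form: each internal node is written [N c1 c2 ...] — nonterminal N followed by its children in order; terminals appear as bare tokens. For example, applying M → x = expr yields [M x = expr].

[S [U if e then [M x = expr] else [U if e then [S [M x = expr]]]]]

S
U
if e then M else U
if e then x = expr else U
if e then x = expr else if e then S
if e then x = expr else if e then M
if e then x = expr else if e then x = expr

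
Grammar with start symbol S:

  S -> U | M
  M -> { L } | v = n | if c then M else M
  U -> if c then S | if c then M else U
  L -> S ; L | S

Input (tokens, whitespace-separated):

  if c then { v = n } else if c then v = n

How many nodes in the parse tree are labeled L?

1

[S [U if c then [M { [L [S [M v = n]]] }] else [U if c then [S [M v = n]]]]]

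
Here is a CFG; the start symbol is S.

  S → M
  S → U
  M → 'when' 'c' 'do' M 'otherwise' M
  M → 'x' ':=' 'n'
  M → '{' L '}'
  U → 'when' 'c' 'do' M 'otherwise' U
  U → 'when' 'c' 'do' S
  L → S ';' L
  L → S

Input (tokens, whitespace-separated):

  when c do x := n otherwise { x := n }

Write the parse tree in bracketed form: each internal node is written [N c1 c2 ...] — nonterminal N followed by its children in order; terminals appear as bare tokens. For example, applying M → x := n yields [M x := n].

S
M
when c do M otherwise M
when c do x := n otherwise M
when c do x := n otherwise { L }
when c do x := n otherwise { S }
when c do x := n otherwise { M }
when c do x := n otherwise { x := n }

[S [M when c do [M x := n] otherwise [M { [L [S [M x := n]]] }]]]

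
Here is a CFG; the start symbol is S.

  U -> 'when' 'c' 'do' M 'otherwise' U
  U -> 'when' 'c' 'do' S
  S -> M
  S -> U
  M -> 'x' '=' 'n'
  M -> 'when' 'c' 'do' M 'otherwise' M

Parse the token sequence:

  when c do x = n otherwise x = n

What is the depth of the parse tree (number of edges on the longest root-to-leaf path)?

3

[S [M when c do [M x = n] otherwise [M x = n]]]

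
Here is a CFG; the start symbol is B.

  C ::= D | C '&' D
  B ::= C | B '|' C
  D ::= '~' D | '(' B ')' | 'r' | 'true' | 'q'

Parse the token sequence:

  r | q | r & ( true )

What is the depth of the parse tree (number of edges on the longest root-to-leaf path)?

6

[B [B [B [C [D r]]] | [C [D q]]] | [C [C [D r]] & [D ( [B [C [D true]]] )]]]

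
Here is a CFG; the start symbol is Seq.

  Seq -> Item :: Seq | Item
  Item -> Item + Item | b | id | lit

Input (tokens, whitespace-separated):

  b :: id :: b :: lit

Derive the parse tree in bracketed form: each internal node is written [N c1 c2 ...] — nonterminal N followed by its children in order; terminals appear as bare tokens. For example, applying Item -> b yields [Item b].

Seq
Item :: Seq
b :: Seq
b :: Item :: Seq
b :: id :: Seq
b :: id :: Item :: Seq
b :: id :: b :: Seq
b :: id :: b :: Item
b :: id :: b :: lit

[Seq [Item b] :: [Seq [Item id] :: [Seq [Item b] :: [Seq [Item lit]]]]]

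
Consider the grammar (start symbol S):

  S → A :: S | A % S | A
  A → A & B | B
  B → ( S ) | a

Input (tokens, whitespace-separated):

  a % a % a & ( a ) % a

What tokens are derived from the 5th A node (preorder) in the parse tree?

[S [A [B a]] % [S [A [B a]] % [S [A [A [B a]] & [B ( [S [A [B a]]] )]] % [S [A [B a]]]]]]

a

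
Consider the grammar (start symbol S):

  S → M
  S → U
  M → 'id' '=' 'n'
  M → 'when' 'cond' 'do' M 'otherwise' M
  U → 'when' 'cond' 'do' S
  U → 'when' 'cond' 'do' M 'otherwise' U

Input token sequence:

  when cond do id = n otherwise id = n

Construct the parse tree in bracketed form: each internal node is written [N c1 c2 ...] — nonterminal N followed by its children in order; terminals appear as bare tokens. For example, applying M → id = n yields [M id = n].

[S [M when cond do [M id = n] otherwise [M id = n]]]

S
M
when cond do M otherwise M
when cond do id = n otherwise M
when cond do id = n otherwise id = n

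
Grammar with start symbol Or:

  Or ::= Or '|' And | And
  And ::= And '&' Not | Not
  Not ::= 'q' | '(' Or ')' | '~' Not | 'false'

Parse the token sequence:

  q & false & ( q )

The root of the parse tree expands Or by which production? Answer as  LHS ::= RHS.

[Or [And [And [And [Not q]] & [Not false]] & [Not ( [Or [And [Not q]]] )]]]

Or ::= And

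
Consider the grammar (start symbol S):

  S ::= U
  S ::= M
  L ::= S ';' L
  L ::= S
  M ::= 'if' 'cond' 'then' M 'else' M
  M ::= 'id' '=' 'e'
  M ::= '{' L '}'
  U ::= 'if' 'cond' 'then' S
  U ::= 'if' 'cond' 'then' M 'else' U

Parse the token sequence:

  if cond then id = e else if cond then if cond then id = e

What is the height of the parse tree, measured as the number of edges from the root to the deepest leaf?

[S [U if cond then [M id = e] else [U if cond then [S [U if cond then [S [M id = e]]]]]]]

7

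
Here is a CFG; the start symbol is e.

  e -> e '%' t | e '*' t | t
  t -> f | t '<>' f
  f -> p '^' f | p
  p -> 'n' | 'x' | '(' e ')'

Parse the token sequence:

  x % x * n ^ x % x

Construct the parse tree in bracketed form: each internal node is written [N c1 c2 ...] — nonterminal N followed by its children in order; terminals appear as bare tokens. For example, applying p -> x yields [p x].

[e [e [e [e [t [f [p x]]]] % [t [f [p x]]]] * [t [f [p n] ^ [f [p x]]]]] % [t [f [p x]]]]

e
e % t
e * t % t
e % t * t % t
t % t * t % t
f % t * t % t
p % t * t % t
x % t * t % t
x % f * t % t
x % p * t % t
x % x * t % t
x % x * f % t
x % x * p ^ f % t
x % x * n ^ f % t
x % x * n ^ p % t
x % x * n ^ x % t
x % x * n ^ x % f
x % x * n ^ x % p
x % x * n ^ x % x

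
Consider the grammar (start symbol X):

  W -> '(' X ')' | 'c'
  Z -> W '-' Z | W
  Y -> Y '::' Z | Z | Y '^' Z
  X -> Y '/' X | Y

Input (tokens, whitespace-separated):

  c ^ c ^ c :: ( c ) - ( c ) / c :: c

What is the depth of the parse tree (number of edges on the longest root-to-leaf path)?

9

[X [Y [Y [Y [Y [Z [W c]]] ^ [Z [W c]]] ^ [Z [W c]]] :: [Z [W ( [X [Y [Z [W c]]]] )] - [Z [W ( [X [Y [Z [W c]]]] )]]]] / [X [Y [Y [Z [W c]]] :: [Z [W c]]]]]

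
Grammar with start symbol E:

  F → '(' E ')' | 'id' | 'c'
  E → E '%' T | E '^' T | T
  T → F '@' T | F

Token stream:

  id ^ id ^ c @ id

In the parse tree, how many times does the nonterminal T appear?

[E [E [E [T [F id]]] ^ [T [F id]]] ^ [T [F c] @ [T [F id]]]]

4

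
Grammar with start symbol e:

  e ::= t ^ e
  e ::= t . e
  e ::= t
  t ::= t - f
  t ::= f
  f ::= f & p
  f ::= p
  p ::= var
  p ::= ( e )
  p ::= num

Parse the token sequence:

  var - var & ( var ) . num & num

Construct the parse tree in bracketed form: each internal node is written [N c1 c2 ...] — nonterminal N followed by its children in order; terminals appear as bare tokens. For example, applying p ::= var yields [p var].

e
t . e
t - f . e
f - f . e
p - f . e
var - f . e
var - f & p . e
var - p & p . e
var - var & p . e
var - var & ( e ) . e
var - var & ( t ) . e
var - var & ( f ) . e
var - var & ( p ) . e
var - var & ( var ) . e
var - var & ( var ) . t
var - var & ( var ) . f
var - var & ( var ) . f & p
var - var & ( var ) . p & p
var - var & ( var ) . num & p
var - var & ( var ) . num & num

[e [t [t [f [p var]]] - [f [f [p var]] & [p ( [e [t [f [p var]]]] )]]] . [e [t [f [f [p num]] & [p num]]]]]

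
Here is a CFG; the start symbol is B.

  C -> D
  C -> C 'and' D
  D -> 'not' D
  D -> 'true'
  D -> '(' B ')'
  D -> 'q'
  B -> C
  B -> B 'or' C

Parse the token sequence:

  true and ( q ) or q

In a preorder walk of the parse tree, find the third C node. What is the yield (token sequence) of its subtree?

q

[B [B [C [C [D true]] and [D ( [B [C [D q]]] )]]] or [C [D q]]]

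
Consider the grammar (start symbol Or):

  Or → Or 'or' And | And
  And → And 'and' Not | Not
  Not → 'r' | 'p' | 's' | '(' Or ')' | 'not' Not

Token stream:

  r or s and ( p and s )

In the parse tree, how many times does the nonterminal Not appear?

5

[Or [Or [And [Not r]]] or [And [And [Not s]] and [Not ( [Or [And [And [Not p]] and [Not s]]] )]]]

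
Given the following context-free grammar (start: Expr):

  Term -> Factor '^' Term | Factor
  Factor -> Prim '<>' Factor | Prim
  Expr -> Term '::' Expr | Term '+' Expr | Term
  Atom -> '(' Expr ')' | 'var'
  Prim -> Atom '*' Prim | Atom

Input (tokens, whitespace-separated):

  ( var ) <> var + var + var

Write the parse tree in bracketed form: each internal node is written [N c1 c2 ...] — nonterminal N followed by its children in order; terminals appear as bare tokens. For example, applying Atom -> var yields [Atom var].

[Expr [Term [Factor [Prim [Atom ( [Expr [Term [Factor [Prim [Atom var]]]]] )]] <> [Factor [Prim [Atom var]]]]] + [Expr [Term [Factor [Prim [Atom var]]]] + [Expr [Term [Factor [Prim [Atom var]]]]]]]

Expr
Term + Expr
Factor + Expr
Prim <> Factor + Expr
Atom <> Factor + Expr
( Expr ) <> Factor + Expr
( Term ) <> Factor + Expr
( Factor ) <> Factor + Expr
( Prim ) <> Factor + Expr
( Atom ) <> Factor + Expr
( var ) <> Factor + Expr
( var ) <> Prim + Expr
( var ) <> Atom + Expr
( var ) <> var + Expr
( var ) <> var + Term + Expr
( var ) <> var + Factor + Expr
( var ) <> var + Prim + Expr
( var ) <> var + Atom + Expr
( var ) <> var + var + Expr
( var ) <> var + var + Term
( var ) <> var + var + Factor
( var ) <> var + var + Prim
( var ) <> var + var + Atom
( var ) <> var + var + var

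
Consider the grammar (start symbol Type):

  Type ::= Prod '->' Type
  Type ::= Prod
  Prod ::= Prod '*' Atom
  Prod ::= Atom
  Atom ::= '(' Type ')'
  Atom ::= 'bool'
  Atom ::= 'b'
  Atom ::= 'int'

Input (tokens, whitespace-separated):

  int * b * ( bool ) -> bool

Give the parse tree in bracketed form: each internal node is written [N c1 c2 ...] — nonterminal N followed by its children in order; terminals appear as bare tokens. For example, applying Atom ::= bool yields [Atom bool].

[Type [Prod [Prod [Prod [Atom int]] * [Atom b]] * [Atom ( [Type [Prod [Atom bool]]] )]] -> [Type [Prod [Atom bool]]]]

Type
Prod -> Type
Prod * Atom -> Type
Prod * Atom * Atom -> Type
Atom * Atom * Atom -> Type
int * Atom * Atom -> Type
int * b * Atom -> Type
int * b * ( Type ) -> Type
int * b * ( Prod ) -> Type
int * b * ( Atom ) -> Type
int * b * ( bool ) -> Type
int * b * ( bool ) -> Prod
int * b * ( bool ) -> Atom
int * b * ( bool ) -> bool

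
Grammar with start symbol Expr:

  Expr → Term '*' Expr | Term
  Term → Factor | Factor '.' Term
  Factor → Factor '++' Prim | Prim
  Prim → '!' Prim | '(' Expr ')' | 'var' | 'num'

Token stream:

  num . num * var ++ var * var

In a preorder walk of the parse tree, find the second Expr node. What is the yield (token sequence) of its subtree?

[Expr [Term [Factor [Prim num]] . [Term [Factor [Prim num]]]] * [Expr [Term [Factor [Factor [Prim var]] ++ [Prim var]]] * [Expr [Term [Factor [Prim var]]]]]]

var ++ var * var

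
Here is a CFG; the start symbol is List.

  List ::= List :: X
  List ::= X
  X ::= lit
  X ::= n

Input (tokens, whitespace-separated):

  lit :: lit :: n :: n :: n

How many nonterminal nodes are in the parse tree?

10

[List [List [List [List [List [X lit]] :: [X lit]] :: [X n]] :: [X n]] :: [X n]]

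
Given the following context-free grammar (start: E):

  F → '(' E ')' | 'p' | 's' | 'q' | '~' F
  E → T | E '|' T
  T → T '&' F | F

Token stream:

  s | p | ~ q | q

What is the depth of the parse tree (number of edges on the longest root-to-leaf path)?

6

[E [E [E [E [T [F s]]] | [T [F p]]] | [T [F ~ [F q]]]] | [T [F q]]]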